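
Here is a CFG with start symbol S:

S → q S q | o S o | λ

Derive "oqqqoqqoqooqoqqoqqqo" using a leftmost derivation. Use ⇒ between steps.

S⇒oSo⇒oqSqo⇒oqqSqqo⇒oqqqSqqqo⇒oqqqoSoqqqo⇒oqqqoqSqoqqqo⇒oqqqoqqSqqoqqqo⇒oqqqoqqoSoqqoqqqo⇒oqqqoqqoqSqoqqoqqqo⇒oqqqoqqoqoSoqoqqoqqqo⇒oqqqoqqoqooqoqqoqqqo

S ⇒ oSo   [S → o S o]
oSo ⇒ oqSqo   [S → q S q]
oqSqo ⇒ oqqSqqo   [S → q S q]
oqqSqqo ⇒ oqqqSqqqo   [S → q S q]
oqqqSqqqo ⇒ oqqqoSoqqqo   [S → o S o]
oqqqoSoqqqo ⇒ oqqqoqSqoqqqo   [S → q S q]
oqqqoqSqoqqqo ⇒ oqqqoqqSqqoqqqo   [S → q S q]
oqqqoqqSqqoqqqo ⇒ oqqqoqqoSoqqoqqqo   [S → o S o]
oqqqoqqoSoqqoqqqo ⇒ oqqqoqqoqSqoqqoqqqo   [S → q S q]
oqqqoqqoqSqoqqoqqqo ⇒ oqqqoqqoqoSoqoqqoqqqo   [S → o S o]
oqqqoqqoqoSoqoqqoqqqo ⇒ oqqqoqqoqooqoqqoqqqo   [S → λ]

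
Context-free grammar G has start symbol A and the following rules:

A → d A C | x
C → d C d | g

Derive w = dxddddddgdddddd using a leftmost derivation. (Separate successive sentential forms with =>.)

A => dAC => dxC => dxdCd => dxddCdd => dxdddCddd => dxddddCdddd => dxdddddCddddd => dxddddddCdddddd => dxddddddgdddddd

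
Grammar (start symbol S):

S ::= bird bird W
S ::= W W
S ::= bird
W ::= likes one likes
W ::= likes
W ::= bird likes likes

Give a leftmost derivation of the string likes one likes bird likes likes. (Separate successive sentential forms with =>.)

S => W W => likes one likes W => likes one likes bird likes likes

S => W W   [S ::= W W]
W W => likes one likes W   [W ::= likes one likes]
likes one likes W => likes one likes bird likes likes   [W ::= bird likes likes]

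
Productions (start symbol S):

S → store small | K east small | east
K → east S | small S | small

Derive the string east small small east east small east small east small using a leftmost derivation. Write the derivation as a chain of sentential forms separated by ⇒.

S ⇒ K east small ⇒ east S east small ⇒ east K east small east small ⇒ east small S east small east small ⇒ east small K east small east small east small ⇒ east small small S east small east small east small ⇒ east small small east east small east small east small

S ⇒ K east small   [S → K east small]
K east small ⇒ east S east small   [K → east S]
east S east small ⇒ east K east small east small   [S → K east small]
east K east small east small ⇒ east small S east small east small   [K → small S]
east small S east small east small ⇒ east small K east small east small east small   [S → K east small]
east small K east small east small east small ⇒ east small small S east small east small east small   [K → small S]
east small small S east small east small east small ⇒ east small small east east small east small east small   [S → east]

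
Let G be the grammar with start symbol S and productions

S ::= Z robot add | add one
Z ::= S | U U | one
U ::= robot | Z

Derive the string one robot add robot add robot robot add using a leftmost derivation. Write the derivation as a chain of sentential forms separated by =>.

S => Z robot add => U U robot add => Z U robot add => S U robot add => Z robot add U robot add => S robot add U robot add => Z robot add robot add U robot add => one robot add robot add U robot add => one robot add robot add robot robot add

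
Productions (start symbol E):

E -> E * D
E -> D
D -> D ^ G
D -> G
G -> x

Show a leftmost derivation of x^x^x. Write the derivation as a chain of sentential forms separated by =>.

E => D => D^G => D^G^G => G^G^G => x^G^G => x^x^G => x^x^x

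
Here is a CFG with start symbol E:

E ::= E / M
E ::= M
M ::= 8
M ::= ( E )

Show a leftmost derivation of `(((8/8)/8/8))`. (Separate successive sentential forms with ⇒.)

E ⇒ M ⇒ (E) ⇒ (M) ⇒ ((E)) ⇒ ((E/M)) ⇒ ((E/M/M)) ⇒ ((M/M/M)) ⇒ (((E)/M/M)) ⇒ (((E/M)/M/M)) ⇒ (((M/M)/M/M)) ⇒ (((8/M)/M/M)) ⇒ (((8/8)/M/M)) ⇒ (((8/8)/8/M)) ⇒ (((8/8)/8/8))

E ⇒ M   [E ::= M]
M ⇒ (E)   [M ::= ( E )]
(E) ⇒ (M)   [E ::= M]
(M) ⇒ ((E))   [M ::= ( E )]
((E)) ⇒ ((E/M))   [E ::= E / M]
((E/M)) ⇒ ((E/M/M))   [E ::= E / M]
((E/M/M)) ⇒ ((M/M/M))   [E ::= M]
((M/M/M)) ⇒ (((E)/M/M))   [M ::= ( E )]
(((E)/M/M)) ⇒ (((E/M)/M/M))   [E ::= E / M]
(((E/M)/M/M)) ⇒ (((M/M)/M/M))   [E ::= M]
(((M/M)/M/M)) ⇒ (((8/M)/M/M))   [M ::= 8]
(((8/M)/M/M)) ⇒ (((8/8)/M/M))   [M ::= 8]
(((8/8)/M/M)) ⇒ (((8/8)/8/M))   [M ::= 8]
(((8/8)/8/M)) ⇒ (((8/8)/8/8))   [M ::= 8]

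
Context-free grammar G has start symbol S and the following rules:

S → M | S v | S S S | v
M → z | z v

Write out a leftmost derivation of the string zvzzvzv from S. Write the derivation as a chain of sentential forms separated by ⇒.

S ⇒ SSS ⇒ MSS ⇒ zvSS ⇒ zvMS ⇒ zvzS ⇒ zvzSSS ⇒ zvzMSS ⇒ zvzzvSS ⇒ zvzzvMS ⇒ zvzzvzS ⇒ zvzzvzv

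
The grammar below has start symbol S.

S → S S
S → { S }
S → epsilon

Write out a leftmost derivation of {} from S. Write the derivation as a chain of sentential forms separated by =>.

S=>SS=>SSS=>{S}SS=>{}SS=>{}S=>{}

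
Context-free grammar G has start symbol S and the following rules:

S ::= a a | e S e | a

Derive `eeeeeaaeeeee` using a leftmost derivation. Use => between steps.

S => eSe   [S ::= e S e]
eSe => eeSee   [S ::= e S e]
eeSee => eeeSeee   [S ::= e S e]
eeeSeee => eeeeSeeee   [S ::= e S e]
eeeeSeeee => eeeeeSeeeee   [S ::= e S e]
eeeeeSeeeee => eeeeeaaeeeee   [S ::= a a]

S => eSe => eeSee => eeeSeee => eeeeSeeee => eeeeeSeeeee => eeeeeaaeeeee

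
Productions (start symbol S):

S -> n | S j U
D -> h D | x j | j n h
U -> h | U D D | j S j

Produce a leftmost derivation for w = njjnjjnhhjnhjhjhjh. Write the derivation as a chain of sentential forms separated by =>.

S => SjU => SjUjU => SjUjUjU => SjUjUjUjU => njUjUjUjU => njUDDjUjUjU => njjSjDDjUjUjU => njjnjDDjUjUjU => njjnjjnhDjUjUjU => njjnjjnhhDjUjUjU => njjnjjnhhjnhjUjUjU => njjnjjnhhjnhjhjUjU => njjnjjnhhjnhjhjhjU => njjnjjnhhjnhjhjhjh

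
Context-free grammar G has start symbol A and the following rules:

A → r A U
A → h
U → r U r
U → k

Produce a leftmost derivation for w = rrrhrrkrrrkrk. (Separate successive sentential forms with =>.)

A=>rAU=>rrAUU=>rrrAUUU=>rrrhUUU=>rrrhrUrUU=>rrrhrrUrrUU=>rrrhrrkrrUU=>rrrhrrkrrrUrU=>rrrhrrkrrrkrU=>rrrhrrkrrrkrk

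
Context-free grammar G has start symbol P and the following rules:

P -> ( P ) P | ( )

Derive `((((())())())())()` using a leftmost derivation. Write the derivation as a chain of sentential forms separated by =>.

P => (P)P => ((P)P)P => (((P)P)P)P => ((((P)P)P)P)P => ((((())P)P)P)P => ((((())())P)P)P => ((((())())())P)P => ((((())())())())P => ((((())())())())()

P => (P)P   [P -> ( P ) P]
(P)P => ((P)P)P   [P -> ( P ) P]
((P)P)P => (((P)P)P)P   [P -> ( P ) P]
(((P)P)P)P => ((((P)P)P)P)P   [P -> ( P ) P]
((((P)P)P)P)P => ((((())P)P)P)P   [P -> ( )]
((((())P)P)P)P => ((((())())P)P)P   [P -> ( )]
((((())())P)P)P => ((((())())())P)P   [P -> ( )]
((((())())())P)P => ((((())())())())P   [P -> ( )]
((((())())())())P => ((((())())())())()   [P -> ( )]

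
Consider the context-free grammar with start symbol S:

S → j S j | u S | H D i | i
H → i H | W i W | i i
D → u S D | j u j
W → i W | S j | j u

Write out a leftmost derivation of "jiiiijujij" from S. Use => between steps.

S => jSj => jHDij => jiHDij => jiiHDij => jiiiiDij => jiiiijujij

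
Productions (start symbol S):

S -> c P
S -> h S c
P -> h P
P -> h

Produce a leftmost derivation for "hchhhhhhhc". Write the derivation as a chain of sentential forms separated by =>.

S => hSc => hcPc => hchPc => hchhPc => hchhhPc => hchhhhPc => hchhhhhPc => hchhhhhhPc => hchhhhhhhc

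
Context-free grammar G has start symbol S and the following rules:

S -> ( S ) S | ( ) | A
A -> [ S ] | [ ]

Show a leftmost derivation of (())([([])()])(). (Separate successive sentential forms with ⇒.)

S⇒(S)S⇒(())S⇒(())(S)S⇒(())(A)S⇒(())([S])S⇒(())([(S)S])S⇒(())([(A)S])S⇒(())([([])S])S⇒(())([([])()])S⇒(())([([])()])()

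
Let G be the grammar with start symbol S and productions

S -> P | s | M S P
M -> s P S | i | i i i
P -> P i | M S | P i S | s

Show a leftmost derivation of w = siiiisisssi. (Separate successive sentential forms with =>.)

S => P => Pi => MSi => sPSSi => sPiSSSi => sMSiSSSi => siSiSSSi => siPiSSSi => siMSiSSSi => siiiiSiSSSi => siiiisiSSSi => siiiisisSSi => siiiisissSi => siiiisisssi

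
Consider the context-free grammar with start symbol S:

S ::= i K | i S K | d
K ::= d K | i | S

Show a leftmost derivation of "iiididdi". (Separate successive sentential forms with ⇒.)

S ⇒ iK ⇒ iS ⇒ iiSK ⇒ iiiKK ⇒ iiidKK ⇒ iiidiK ⇒ iiididK ⇒ iiididdK ⇒ iiididdi

S ⇒ iK   [S ::= i K]
iK ⇒ iS   [K ::= S]
iS ⇒ iiSK   [S ::= i S K]
iiSK ⇒ iiiKK   [S ::= i K]
iiiKK ⇒ iiidKK   [K ::= d K]
iiidKK ⇒ iiidiK   [K ::= i]
iiidiK ⇒ iiididK   [K ::= d K]
iiididK ⇒ iiididdK   [K ::= d K]
iiididdK ⇒ iiididdi   [K ::= i]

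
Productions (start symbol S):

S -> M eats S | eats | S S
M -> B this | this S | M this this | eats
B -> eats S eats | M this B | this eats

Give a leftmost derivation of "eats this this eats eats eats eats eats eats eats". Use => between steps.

S => S S => S S S => S S S S => M eats S S S S => M this this eats S S S S => eats this this eats S S S S => eats this this eats M eats S S S S => eats this this eats eats eats S S S S => eats this this eats eats eats eats S S S => eats this this eats eats eats eats eats S S => eats this this eats eats eats eats eats eats S => eats this this eats eats eats eats eats eats eats

S => S S   [S -> S S]
S S => S S S   [S -> S S]
S S S => S S S S   [S -> S S]
S S S S => M eats S S S S   [S -> M eats S]
M eats S S S S => M this this eats S S S S   [M -> M this this]
M this this eats S S S S => eats this this eats S S S S   [M -> eats]
eats this this eats S S S S => eats this this eats M eats S S S S   [S -> M eats S]
eats this this eats M eats S S S S => eats this this eats eats eats S S S S   [M -> eats]
eats this this eats eats eats S S S S => eats this this eats eats eats eats S S S   [S -> eats]
eats this this eats eats eats eats S S S => eats this this eats eats eats eats eats S S   [S -> eats]
eats this this eats eats eats eats eats S S => eats this this eats eats eats eats eats eats S   [S -> eats]
eats this this eats eats eats eats eats eats S => eats this this eats eats eats eats eats eats eats   [S -> eats]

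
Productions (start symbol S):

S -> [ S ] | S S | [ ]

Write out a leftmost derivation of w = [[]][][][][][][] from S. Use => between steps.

S=>SS=>SSS=>SSSS=>SSSSS=>[S]SSSS=>[[]]SSSS=>[[]]SSSSS=>[[]]SSSSSS=>[[]][]SSSSS=>[[]][][]SSSS=>[[]][][][]SSS=>[[]][][][][]SS=>[[]][][][][][]S=>[[]][][][][][][]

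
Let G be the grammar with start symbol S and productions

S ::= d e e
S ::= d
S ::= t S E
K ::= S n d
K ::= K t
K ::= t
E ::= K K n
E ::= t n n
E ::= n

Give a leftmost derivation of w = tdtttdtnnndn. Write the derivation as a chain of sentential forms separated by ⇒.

S ⇒ tSE   [S ::= t S E]
tSE ⇒ tdE   [S ::= d]
tdE ⇒ tdKKn   [E ::= K K n]
tdKKn ⇒ tdKtKn   [K ::= K t]
tdKtKn ⇒ tdttKn   [K ::= t]
tdttKn ⇒ tdttSndn   [K ::= S n d]
tdttSndn ⇒ tdtttSEndn   [S ::= t S E]
tdtttSEndn ⇒ tdtttdEndn   [S ::= d]
tdtttdEndn ⇒ tdtttdtnnndn   [E ::= t n n]

S⇒tSE⇒tdE⇒tdKKn⇒tdKtKn⇒tdttKn⇒tdttSndn⇒tdtttSEndn⇒tdtttdEndn⇒tdtttdtnnndn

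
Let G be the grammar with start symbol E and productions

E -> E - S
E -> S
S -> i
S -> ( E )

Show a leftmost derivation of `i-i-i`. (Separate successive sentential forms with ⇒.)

E⇒E-S⇒E-S-S⇒S-S-S⇒i-S-S⇒i-i-S⇒i-i-i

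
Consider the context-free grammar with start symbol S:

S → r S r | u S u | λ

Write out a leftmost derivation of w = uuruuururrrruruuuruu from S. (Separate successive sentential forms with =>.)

S => uSu   [S → u S u]
uSu => uuSuu   [S → u S u]
uuSuu => uurSruu   [S → r S r]
uurSruu => uuruSuruu   [S → u S u]
uuruSuruu => uuruuSuuruu   [S → u S u]
uuruuSuuruu => uuruuuSuuuruu   [S → u S u]
uuruuuSuuuruu => uuruuurSruuuruu   [S → r S r]
uuruuurSruuuruu => uuruuuruSuruuuruu   [S → u S u]
uuruuuruSuruuuruu => uuruuururSruruuuruu   [S → r S r]
uuruuururSruruuuruu => uuruuururrSrruruuuruu   [S → r S r]
uuruuururrSrruruuuruu => uuruuururrrruruuuruu   [S → λ]

S => uSu => uuSuu => uurSruu => uuruSuruu => uuruuSuuruu => uuruuuSuuuruu => uuruuurSruuuruu => uuruuuruSuruuuruu => uuruuururSruruuuruu => uuruuururrSrruruuuruu => uuruuururrrruruuuruu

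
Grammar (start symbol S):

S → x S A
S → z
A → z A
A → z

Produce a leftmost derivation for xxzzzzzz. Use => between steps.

S => xSA   [S → x S A]
xSA => xxSAA   [S → x S A]
xxSAA => xxzAA   [S → z]
xxzAA => xxzzAA   [A → z A]
xxzzAA => xxzzzA   [A → z]
xxzzzA => xxzzzzA   [A → z A]
xxzzzzA => xxzzzzzA   [A → z A]
xxzzzzzA => xxzzzzzz   [A → z]

S=>xSA=>xxSAA=>xxzAA=>xxzzAA=>xxzzzA=>xxzzzzA=>xxzzzzzA=>xxzzzzzz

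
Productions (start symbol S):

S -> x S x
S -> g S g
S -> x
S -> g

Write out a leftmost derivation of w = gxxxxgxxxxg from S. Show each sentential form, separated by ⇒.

S⇒gSg⇒gxSxg⇒gxxSxxg⇒gxxxSxxxg⇒gxxxxSxxxxg⇒gxxxxgxxxxg

S ⇒ gSg   [S -> g S g]
gSg ⇒ gxSxg   [S -> x S x]
gxSxg ⇒ gxxSxxg   [S -> x S x]
gxxSxxg ⇒ gxxxSxxxg   [S -> x S x]
gxxxSxxxg ⇒ gxxxxSxxxxg   [S -> x S x]
gxxxxSxxxxg ⇒ gxxxxgxxxxg   [S -> g]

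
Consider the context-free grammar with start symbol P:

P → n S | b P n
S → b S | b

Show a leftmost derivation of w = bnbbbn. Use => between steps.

P => bPn => bnSn => bnbSn => bnbbSn => bnbbbn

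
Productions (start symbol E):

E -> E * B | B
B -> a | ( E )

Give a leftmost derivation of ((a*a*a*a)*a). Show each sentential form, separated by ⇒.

E ⇒ B   [E -> B]
B ⇒ (E)   [B -> ( E )]
(E) ⇒ (E*B)   [E -> E * B]
(E*B) ⇒ (B*B)   [E -> B]
(B*B) ⇒ ((E)*B)   [B -> ( E )]
((E)*B) ⇒ ((E*B)*B)   [E -> E * B]
((E*B)*B) ⇒ ((E*B*B)*B)   [E -> E * B]
((E*B*B)*B) ⇒ ((E*B*B*B)*B)   [E -> E * B]
((E*B*B*B)*B) ⇒ ((B*B*B*B)*B)   [E -> B]
((B*B*B*B)*B) ⇒ ((a*B*B*B)*B)   [B -> a]
((a*B*B*B)*B) ⇒ ((a*a*B*B)*B)   [B -> a]
((a*a*B*B)*B) ⇒ ((a*a*a*B)*B)   [B -> a]
((a*a*a*B)*B) ⇒ ((a*a*a*a)*B)   [B -> a]
((a*a*a*a)*B) ⇒ ((a*a*a*a)*a)   [B -> a]

E⇒B⇒(E)⇒(E*B)⇒(B*B)⇒((E)*B)⇒((E*B)*B)⇒((E*B*B)*B)⇒((E*B*B*B)*B)⇒((B*B*B*B)*B)⇒((a*B*B*B)*B)⇒((a*a*B*B)*B)⇒((a*a*a*B)*B)⇒((a*a*a*a)*B)⇒((a*a*a*a)*a)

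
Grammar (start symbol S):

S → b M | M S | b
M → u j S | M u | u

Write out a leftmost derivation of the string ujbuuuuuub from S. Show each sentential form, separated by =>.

S => MS => MuS => MuuS => ujSuuS => ujbMuuS => ujbMuuuS => ujbuuuuS => ujbuuuuMS => ujbuuuuMuS => ujbuuuuuuS => ujbuuuuuub

S => MS   [S → M S]
MS => MuS   [M → M u]
MuS => MuuS   [M → M u]
MuuS => ujSuuS   [M → u j S]
ujSuuS => ujbMuuS   [S → b M]
ujbMuuS => ujbMuuuS   [M → M u]
ujbMuuuS => ujbuuuuS   [M → u]
ujbuuuuS => ujbuuuuMS   [S → M S]
ujbuuuuMS => ujbuuuuMuS   [M → M u]
ujbuuuuMuS => ujbuuuuuuS   [M → u]
ujbuuuuuuS => ujbuuuuuub   [S → b]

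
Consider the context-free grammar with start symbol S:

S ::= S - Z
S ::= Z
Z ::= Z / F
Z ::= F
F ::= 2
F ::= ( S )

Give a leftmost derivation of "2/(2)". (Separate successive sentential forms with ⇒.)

S⇒Z⇒Z/F⇒F/F⇒2/F⇒2/(S)⇒2/(Z)⇒2/(F)⇒2/(2)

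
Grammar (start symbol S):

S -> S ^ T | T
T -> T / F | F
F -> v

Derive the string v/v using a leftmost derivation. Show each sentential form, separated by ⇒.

S ⇒ T   [S -> T]
T ⇒ T/F   [T -> T / F]
T/F ⇒ F/F   [T -> F]
F/F ⇒ v/F   [F -> v]
v/F ⇒ v/v   [F -> v]

S⇒T⇒T/F⇒F/F⇒v/F⇒v/v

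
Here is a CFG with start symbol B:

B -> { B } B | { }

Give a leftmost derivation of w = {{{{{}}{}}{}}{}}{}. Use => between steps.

B=>{B}B=>{{B}B}B=>{{{B}B}B}B=>{{{{B}B}B}B}B=>{{{{{}}B}B}B}B=>{{{{{}}{}}B}B}B=>{{{{{}}{}}{}}B}B=>{{{{{}}{}}{}}{}}B=>{{{{{}}{}}{}}{}}{}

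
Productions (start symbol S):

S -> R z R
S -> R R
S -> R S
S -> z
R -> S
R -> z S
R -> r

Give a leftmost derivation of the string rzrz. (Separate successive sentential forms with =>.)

S => RzR => rzR => rzS => rzRS => rzrS => rzrz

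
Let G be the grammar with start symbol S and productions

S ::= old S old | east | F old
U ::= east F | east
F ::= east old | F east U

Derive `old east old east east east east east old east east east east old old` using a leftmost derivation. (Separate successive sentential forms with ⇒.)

S ⇒ old S old ⇒ old F old old ⇒ old F east U old old ⇒ old F east U east U old old ⇒ old F east U east U east U old old ⇒ old F east U east U east U east U old old ⇒ old east old east U east U east U east U old old ⇒ old east old east east east U east U east U old old ⇒ old east old east east east east F east U east U old old ⇒ old east old east east east east east old east U east U old old ⇒ old east old east east east east east old east east east U old old ⇒ old east old east east east east east old east east east east old old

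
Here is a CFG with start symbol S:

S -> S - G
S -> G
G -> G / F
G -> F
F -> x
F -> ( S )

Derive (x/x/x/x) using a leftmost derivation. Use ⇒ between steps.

S ⇒ G   [S -> G]
G ⇒ F   [G -> F]
F ⇒ (S)   [F -> ( S )]
(S) ⇒ (G)   [S -> G]
(G) ⇒ (G/F)   [G -> G / F]
(G/F) ⇒ (G/F/F)   [G -> G / F]
(G/F/F) ⇒ (G/F/F/F)   [G -> G / F]
(G/F/F/F) ⇒ (F/F/F/F)   [G -> F]
(F/F/F/F) ⇒ (x/F/F/F)   [F -> x]
(x/F/F/F) ⇒ (x/x/F/F)   [F -> x]
(x/x/F/F) ⇒ (x/x/x/F)   [F -> x]
(x/x/x/F) ⇒ (x/x/x/x)   [F -> x]

S⇒G⇒F⇒(S)⇒(G)⇒(G/F)⇒(G/F/F)⇒(G/F/F/F)⇒(F/F/F/F)⇒(x/F/F/F)⇒(x/x/F/F)⇒(x/x/x/F)⇒(x/x/x/x)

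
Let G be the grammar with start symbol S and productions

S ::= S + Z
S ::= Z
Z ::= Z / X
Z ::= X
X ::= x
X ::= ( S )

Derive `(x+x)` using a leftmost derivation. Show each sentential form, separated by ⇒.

S ⇒ Z ⇒ X ⇒ (S) ⇒ (S+Z) ⇒ (Z+Z) ⇒ (X+Z) ⇒ (x+Z) ⇒ (x+X) ⇒ (x+x)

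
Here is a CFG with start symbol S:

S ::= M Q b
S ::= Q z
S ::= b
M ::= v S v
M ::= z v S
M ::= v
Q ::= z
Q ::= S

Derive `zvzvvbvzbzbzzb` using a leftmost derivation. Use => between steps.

S => MQb => zvSQb => zvQzQb => zvSzQb => zvMQbzQb => zvzvSQbzQb => zvzvMQbQbzQb => zvzvvSvQbQbzQb => zvzvvbvQbQbzQb => zvzvvbvzbQbzQb => zvzvvbvzbzbzQb => zvzvvbvzbzbzzb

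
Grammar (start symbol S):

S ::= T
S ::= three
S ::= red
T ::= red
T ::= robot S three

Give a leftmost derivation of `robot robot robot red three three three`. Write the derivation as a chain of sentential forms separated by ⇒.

S ⇒ T ⇒ robot S three ⇒ robot T three ⇒ robot robot S three three ⇒ robot robot T three three ⇒ robot robot robot S three three three ⇒ robot robot robot red three three three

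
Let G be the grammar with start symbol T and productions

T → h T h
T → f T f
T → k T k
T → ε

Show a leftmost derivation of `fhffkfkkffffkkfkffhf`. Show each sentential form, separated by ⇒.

T ⇒ fTf   [T → f T f]
fTf ⇒ fhThf   [T → h T h]
fhThf ⇒ fhfTfhf   [T → f T f]
fhfTfhf ⇒ fhffTffhf   [T → f T f]
fhffTffhf ⇒ fhffkTkffhf   [T → k T k]
fhffkTkffhf ⇒ fhffkfTfkffhf   [T → f T f]
fhffkfTfkffhf ⇒ fhffkfkTkfkffhf   [T → k T k]
fhffkfkTkfkffhf ⇒ fhffkfkkTkkfkffhf   [T → k T k]
fhffkfkkTkkfkffhf ⇒ fhffkfkkfTfkkfkffhf   [T → f T f]
fhffkfkkfTfkkfkffhf ⇒ fhffkfkkffTffkkfkffhf   [T → f T f]
fhffkfkkffTffkkfkffhf ⇒ fhffkfkkffffkkfkffhf   [T → ε]

T⇒fTf⇒fhThf⇒fhfTfhf⇒fhffTffhf⇒fhffkTkffhf⇒fhffkfTfkffhf⇒fhffkfkTkfkffhf⇒fhffkfkkTkkfkffhf⇒fhffkfkkfTfkkfkffhf⇒fhffkfkkffTffkkfkffhf⇒fhffkfkkffffkkfkffhf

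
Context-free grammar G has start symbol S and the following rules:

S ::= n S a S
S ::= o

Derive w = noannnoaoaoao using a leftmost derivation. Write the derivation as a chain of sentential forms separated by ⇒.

S ⇒ nSaS ⇒ noaS ⇒ noanSaS ⇒ noannSaSaS ⇒ noannnSaSaSaS ⇒ noannnoaSaSaS ⇒ noannnoaoaSaS ⇒ noannnoaoaoaS ⇒ noannnoaoaoao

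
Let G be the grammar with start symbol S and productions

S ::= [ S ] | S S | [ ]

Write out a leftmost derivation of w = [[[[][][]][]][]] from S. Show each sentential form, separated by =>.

S => [S] => [SS] => [[S]S] => [[SS]S] => [[[S]S]S] => [[[SS]S]S] => [[[SSS]S]S] => [[[[]SS]S]S] => [[[[][]S]S]S] => [[[[][][]]S]S] => [[[[][][]][]]S] => [[[[][][]][]][]]

S => [S]   [S ::= [ S ]]
[S] => [SS]   [S ::= S S]
[SS] => [[S]S]   [S ::= [ S ]]
[[S]S] => [[SS]S]   [S ::= S S]
[[SS]S] => [[[S]S]S]   [S ::= [ S ]]
[[[S]S]S] => [[[SS]S]S]   [S ::= S S]
[[[SS]S]S] => [[[SSS]S]S]   [S ::= S S]
[[[SSS]S]S] => [[[[]SS]S]S]   [S ::= [ ]]
[[[[]SS]S]S] => [[[[][]S]S]S]   [S ::= [ ]]
[[[[][]S]S]S] => [[[[][][]]S]S]   [S ::= [ ]]
[[[[][][]]S]S] => [[[[][][]][]]S]   [S ::= [ ]]
[[[[][][]][]]S] => [[[[][][]][]][]]   [S ::= [ ]]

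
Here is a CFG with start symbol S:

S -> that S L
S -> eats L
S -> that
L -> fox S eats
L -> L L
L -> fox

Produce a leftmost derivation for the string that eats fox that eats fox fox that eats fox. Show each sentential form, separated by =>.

S => that S L => that eats L L => that eats L L L => that eats fox S eats L L => that eats fox that eats L L => that eats fox that eats L L L => that eats fox that eats fox L L => that eats fox that eats fox fox S eats L => that eats fox that eats fox fox that eats L => that eats fox that eats fox fox that eats fox

S => that S L   [S -> that S L]
that S L => that eats L L   [S -> eats L]
that eats L L => that eats L L L   [L -> L L]
that eats L L L => that eats fox S eats L L   [L -> fox S eats]
that eats fox S eats L L => that eats fox that eats L L   [S -> that]
that eats fox that eats L L => that eats fox that eats L L L   [L -> L L]
that eats fox that eats L L L => that eats fox that eats fox L L   [L -> fox]
that eats fox that eats fox L L => that eats fox that eats fox fox S eats L   [L -> fox S eats]
that eats fox that eats fox fox S eats L => that eats fox that eats fox fox that eats L   [S -> that]
that eats fox that eats fox fox that eats L => that eats fox that eats fox fox that eats fox   [L -> fox]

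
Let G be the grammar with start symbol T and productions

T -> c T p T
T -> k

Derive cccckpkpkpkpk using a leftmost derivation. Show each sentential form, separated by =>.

T => cTpT => ccTpTpT => cccTpTpTpT => ccccTpTpTpTpT => cccckpTpTpTpT => cccckpkpTpTpT => cccckpkpkpTpT => cccckpkpkpkpT => cccckpkpkpkpk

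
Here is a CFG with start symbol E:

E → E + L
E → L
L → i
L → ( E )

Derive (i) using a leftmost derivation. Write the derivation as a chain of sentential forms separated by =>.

E => L => (E) => (L) => (i)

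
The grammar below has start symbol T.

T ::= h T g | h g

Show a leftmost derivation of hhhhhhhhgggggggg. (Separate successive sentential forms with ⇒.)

T⇒hTg⇒hhTgg⇒hhhTggg⇒hhhhTgggg⇒hhhhhTggggg⇒hhhhhhTgggggg⇒hhhhhhhTggggggg⇒hhhhhhhhgggggggg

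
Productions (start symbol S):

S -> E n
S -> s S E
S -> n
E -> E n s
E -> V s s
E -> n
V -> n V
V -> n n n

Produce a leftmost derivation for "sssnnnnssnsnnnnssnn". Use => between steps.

S => sSE   [S -> s S E]
sSE => ssSEE   [S -> s S E]
ssSEE => sssSEEE   [S -> s S E]
sssSEEE => sssEnEEE   [S -> E n]
sssEnEEE => sssEnsnEEE   [E -> E n s]
sssEnsnEEE => sssVssnsnEEE   [E -> V s s]
sssVssnsnEEE => sssnVssnsnEEE   [V -> n V]
sssnVssnsnEEE => sssnnnnssnsnEEE   [V -> n n n]
sssnnnnssnsnEEE => sssnnnnssnsnVssEE   [E -> V s s]
sssnnnnssnsnVssEE => sssnnnnssnsnnnnssEE   [V -> n n n]
sssnnnnssnsnnnnssEE => sssnnnnssnsnnnnssnE   [E -> n]
sssnnnnssnsnnnnssnE => sssnnnnssnsnnnnssnn   [E -> n]

S => sSE => ssSEE => sssSEEE => sssEnEEE => sssEnsnEEE => sssVssnsnEEE => sssnVssnsnEEE => sssnnnnssnsnEEE => sssnnnnssnsnVssEE => sssnnnnssnsnnnnssEE => sssnnnnssnsnnnnssnE => sssnnnnssnsnnnnssnn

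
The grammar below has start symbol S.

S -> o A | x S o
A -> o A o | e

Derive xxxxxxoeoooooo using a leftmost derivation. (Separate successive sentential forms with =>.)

S => xSo => xxSoo => xxxSooo => xxxxSoooo => xxxxxSooooo => xxxxxxSoooooo => xxxxxxoAoooooo => xxxxxxoeoooooo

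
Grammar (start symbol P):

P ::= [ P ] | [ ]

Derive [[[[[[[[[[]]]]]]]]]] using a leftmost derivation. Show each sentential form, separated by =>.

P => [P]   [P ::= [ P ]]
[P] => [[P]]   [P ::= [ P ]]
[[P]] => [[[P]]]   [P ::= [ P ]]
[[[P]]] => [[[[P]]]]   [P ::= [ P ]]
[[[[P]]]] => [[[[[P]]]]]   [P ::= [ P ]]
[[[[[P]]]]] => [[[[[[P]]]]]]   [P ::= [ P ]]
[[[[[[P]]]]]] => [[[[[[[P]]]]]]]   [P ::= [ P ]]
[[[[[[[P]]]]]]] => [[[[[[[[P]]]]]]]]   [P ::= [ P ]]
[[[[[[[[P]]]]]]]] => [[[[[[[[[P]]]]]]]]]   [P ::= [ P ]]
[[[[[[[[[P]]]]]]]]] => [[[[[[[[[[]]]]]]]]]]   [P ::= [ ]]

P => [P] => [[P]] => [[[P]]] => [[[[P]]]] => [[[[[P]]]]] => [[[[[[P]]]]]] => [[[[[[[P]]]]]]] => [[[[[[[[P]]]]]]]] => [[[[[[[[[P]]]]]]]]] => [[[[[[[[[[]]]]]]]]]]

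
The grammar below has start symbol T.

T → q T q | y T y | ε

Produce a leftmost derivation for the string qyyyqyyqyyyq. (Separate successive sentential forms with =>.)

T => qTq   [T → q T q]
qTq => qyTyq   [T → y T y]
qyTyq => qyyTyyq   [T → y T y]
qyyTyyq => qyyyTyyyq   [T → y T y]
qyyyTyyyq => qyyyqTqyyyq   [T → q T q]
qyyyqTqyyyq => qyyyqyTyqyyyq   [T → y T y]
qyyyqyTyqyyyq => qyyyqyyqyyyq   [T → ε]

T => qTq => qyTyq => qyyTyyq => qyyyTyyyq => qyyyqTqyyyq => qyyyqyTyqyyyq => qyyyqyyqyyyq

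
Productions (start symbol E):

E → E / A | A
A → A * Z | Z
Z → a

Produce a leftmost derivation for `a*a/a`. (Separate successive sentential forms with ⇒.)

E⇒E/A⇒A/A⇒A*Z/A⇒Z*Z/A⇒a*Z/A⇒a*a/A⇒a*a/Z⇒a*a/a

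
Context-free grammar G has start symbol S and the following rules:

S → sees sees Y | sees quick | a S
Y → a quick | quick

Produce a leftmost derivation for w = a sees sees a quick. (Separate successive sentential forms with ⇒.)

S ⇒ a S ⇒ a sees sees Y ⇒ a sees sees a quick

S ⇒ a S   [S → a S]
a S ⇒ a sees sees Y   [S → sees sees Y]
a sees sees Y ⇒ a sees sees a quick   [Y → a quick]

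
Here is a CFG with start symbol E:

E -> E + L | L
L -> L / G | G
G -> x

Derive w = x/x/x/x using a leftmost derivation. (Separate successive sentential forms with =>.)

E => L => L/G => L/G/G => L/G/G/G => G/G/G/G => x/G/G/G => x/x/G/G => x/x/x/G => x/x/x/x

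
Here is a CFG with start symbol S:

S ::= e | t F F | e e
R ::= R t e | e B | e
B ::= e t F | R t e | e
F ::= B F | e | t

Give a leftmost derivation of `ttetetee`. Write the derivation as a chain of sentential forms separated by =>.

S=>tFF=>ttF=>ttBF=>ttRteF=>ttRteteF=>tteteteF=>ttetetee

S => tFF   [S ::= t F F]
tFF => ttF   [F ::= t]
ttF => ttBF   [F ::= B F]
ttBF => ttRteF   [B ::= R t e]
ttRteF => ttRteteF   [R ::= R t e]
ttRteteF => tteteteF   [R ::= e]
tteteteF => ttetetee   [F ::= e]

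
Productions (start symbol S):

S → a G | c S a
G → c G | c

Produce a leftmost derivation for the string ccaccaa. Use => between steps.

S => cSa   [S → c S a]
cSa => ccSaa   [S → c S a]
ccSaa => ccaGaa   [S → a G]
ccaGaa => ccacGaa   [G → c G]
ccacGaa => ccaccaa   [G → c]

S=>cSa=>ccSaa=>ccaGaa=>ccacGaa=>ccaccaa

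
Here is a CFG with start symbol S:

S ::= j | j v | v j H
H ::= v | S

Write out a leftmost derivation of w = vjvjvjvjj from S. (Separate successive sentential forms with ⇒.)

S ⇒ vjH ⇒ vjS ⇒ vjvjH ⇒ vjvjS ⇒ vjvjvjH ⇒ vjvjvjS ⇒ vjvjvjvjH ⇒ vjvjvjvjS ⇒ vjvjvjvjj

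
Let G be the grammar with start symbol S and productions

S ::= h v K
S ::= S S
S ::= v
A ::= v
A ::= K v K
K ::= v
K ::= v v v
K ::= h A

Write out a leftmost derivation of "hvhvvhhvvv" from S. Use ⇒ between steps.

S ⇒ hvK ⇒ hvhA ⇒ hvhKvK ⇒ hvhvvK ⇒ hvhvvhA ⇒ hvhvvhKvK ⇒ hvhvvhhAvK ⇒ hvhvvhhvvK ⇒ hvhvvhhvvv

S ⇒ hvK   [S ::= h v K]
hvK ⇒ hvhA   [K ::= h A]
hvhA ⇒ hvhKvK   [A ::= K v K]
hvhKvK ⇒ hvhvvK   [K ::= v]
hvhvvK ⇒ hvhvvhA   [K ::= h A]
hvhvvhA ⇒ hvhvvhKvK   [A ::= K v K]
hvhvvhKvK ⇒ hvhvvhhAvK   [K ::= h A]
hvhvvhhAvK ⇒ hvhvvhhvvK   [A ::= v]
hvhvvhhvvK ⇒ hvhvvhhvvv   [K ::= v]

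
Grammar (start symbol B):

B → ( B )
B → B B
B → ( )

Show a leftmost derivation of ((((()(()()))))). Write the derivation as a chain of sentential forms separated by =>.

B => (B) => ((B)) => (((B))) => ((((B)))) => ((((BB)))) => ((((()B)))) => ((((()(B))))) => ((((()(BB))))) => ((((()(()B))))) => ((((()(()())))))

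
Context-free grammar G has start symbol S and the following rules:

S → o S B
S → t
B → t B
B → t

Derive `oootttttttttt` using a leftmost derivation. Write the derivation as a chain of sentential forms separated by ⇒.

S ⇒ oSB   [S → o S B]
oSB ⇒ ooSBB   [S → o S B]
ooSBB ⇒ oooSBBB   [S → o S B]
oooSBBB ⇒ oootBBB   [S → t]
oootBBB ⇒ ooottBBB   [B → t B]
ooottBBB ⇒ oootttBBB   [B → t B]
oootttBBB ⇒ ooottttBBB   [B → t B]
ooottttBBB ⇒ oootttttBBB   [B → t B]
oootttttBBB ⇒ ooottttttBB   [B → t]
ooottttttBB ⇒ oootttttttBB   [B → t B]
oootttttttBB ⇒ ooottttttttBB   [B → t B]
ooottttttttBB ⇒ oootttttttttB   [B → t]
oootttttttttB ⇒ oootttttttttt   [B → t]

S⇒oSB⇒ooSBB⇒oooSBBB⇒oootBBB⇒ooottBBB⇒oootttBBB⇒ooottttBBB⇒oootttttBBB⇒ooottttttBB⇒oootttttttBB⇒ooottttttttBB⇒oootttttttttB⇒oootttttttttt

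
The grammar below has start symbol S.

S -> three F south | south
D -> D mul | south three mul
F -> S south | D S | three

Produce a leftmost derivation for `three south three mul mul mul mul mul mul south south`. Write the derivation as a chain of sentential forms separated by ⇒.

S ⇒ three F south ⇒ three D S south ⇒ three D mul S south ⇒ three D mul mul S south ⇒ three D mul mul mul S south ⇒ three D mul mul mul mul S south ⇒ three D mul mul mul mul mul S south ⇒ three south three mul mul mul mul mul mul S south ⇒ three south three mul mul mul mul mul mul south south

S ⇒ three F south   [S -> three F south]
three F south ⇒ three D S south   [F -> D S]
three D S south ⇒ three D mul S south   [D -> D mul]
three D mul S south ⇒ three D mul mul S south   [D -> D mul]
three D mul mul S south ⇒ three D mul mul mul S south   [D -> D mul]
three D mul mul mul S south ⇒ three D mul mul mul mul S south   [D -> D mul]
three D mul mul mul mul S south ⇒ three D mul mul mul mul mul S south   [D -> D mul]
three D mul mul mul mul mul S south ⇒ three south three mul mul mul mul mul mul S south   [D -> south three mul]
three south three mul mul mul mul mul mul S south ⇒ three south three mul mul mul mul mul mul south south   [S -> south]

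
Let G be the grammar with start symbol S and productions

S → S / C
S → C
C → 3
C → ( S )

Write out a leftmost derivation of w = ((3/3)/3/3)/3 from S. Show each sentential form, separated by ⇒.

S ⇒ S/C   [S → S / C]
S/C ⇒ C/C   [S → C]
C/C ⇒ (S)/C   [C → ( S )]
(S)/C ⇒ (S/C)/C   [S → S / C]
(S/C)/C ⇒ (S/C/C)/C   [S → S / C]
(S/C/C)/C ⇒ (C/C/C)/C   [S → C]
(C/C/C)/C ⇒ ((S)/C/C)/C   [C → ( S )]
((S)/C/C)/C ⇒ ((S/C)/C/C)/C   [S → S / C]
((S/C)/C/C)/C ⇒ ((C/C)/C/C)/C   [S → C]
((C/C)/C/C)/C ⇒ ((3/C)/C/C)/C   [C → 3]
((3/C)/C/C)/C ⇒ ((3/3)/C/C)/C   [C → 3]
((3/3)/C/C)/C ⇒ ((3/3)/3/C)/C   [C → 3]
((3/3)/3/C)/C ⇒ ((3/3)/3/3)/C   [C → 3]
((3/3)/3/3)/C ⇒ ((3/3)/3/3)/3   [C → 3]

S⇒S/C⇒C/C⇒(S)/C⇒(S/C)/C⇒(S/C/C)/C⇒(C/C/C)/C⇒((S)/C/C)/C⇒((S/C)/C/C)/C⇒((C/C)/C/C)/C⇒((3/C)/C/C)/C⇒((3/3)/C/C)/C⇒((3/3)/3/C)/C⇒((3/3)/3/3)/C⇒((3/3)/3/3)/3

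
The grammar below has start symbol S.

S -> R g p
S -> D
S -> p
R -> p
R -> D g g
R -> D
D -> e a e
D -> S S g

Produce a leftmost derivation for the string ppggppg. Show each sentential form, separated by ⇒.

S ⇒ D ⇒ SSg ⇒ RgpSg ⇒ DgpSg ⇒ SSggpSg ⇒ pSggpSg ⇒ ppggpSg ⇒ ppggppg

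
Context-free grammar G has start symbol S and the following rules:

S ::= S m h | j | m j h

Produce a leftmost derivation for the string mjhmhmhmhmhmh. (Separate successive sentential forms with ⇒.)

S⇒Smh⇒Smhmh⇒Smhmhmh⇒Smhmhmhmh⇒Smhmhmhmhmh⇒mjhmhmhmhmhmh

S ⇒ Smh   [S ::= S m h]
Smh ⇒ Smhmh   [S ::= S m h]
Smhmh ⇒ Smhmhmh   [S ::= S m h]
Smhmhmh ⇒ Smhmhmhmh   [S ::= S m h]
Smhmhmhmh ⇒ Smhmhmhmhmh   [S ::= S m h]
Smhmhmhmhmh ⇒ mjhmhmhmhmhmh   [S ::= m j h]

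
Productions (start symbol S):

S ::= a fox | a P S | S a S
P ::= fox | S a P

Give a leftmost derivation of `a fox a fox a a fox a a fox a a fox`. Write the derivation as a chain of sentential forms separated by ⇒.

S ⇒ S a S ⇒ S a S a S ⇒ S a S a S a S ⇒ a P S a S a S a S ⇒ a fox S a S a S a S ⇒ a fox a fox a S a S a S ⇒ a fox a fox a a fox a S a S ⇒ a fox a fox a a fox a a fox a S ⇒ a fox a fox a a fox a a fox a a fox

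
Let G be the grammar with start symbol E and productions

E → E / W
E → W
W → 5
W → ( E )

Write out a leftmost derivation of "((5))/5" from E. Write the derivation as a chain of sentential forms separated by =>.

E=>E/W=>W/W=>(E)/W=>(W)/W=>((E))/W=>((W))/W=>((5))/W=>((5))/5

E => E/W   [E → E / W]
E/W => W/W   [E → W]
W/W => (E)/W   [W → ( E )]
(E)/W => (W)/W   [E → W]
(W)/W => ((E))/W   [W → ( E )]
((E))/W => ((W))/W   [E → W]
((W))/W => ((5))/W   [W → 5]
((5))/W => ((5))/5   [W → 5]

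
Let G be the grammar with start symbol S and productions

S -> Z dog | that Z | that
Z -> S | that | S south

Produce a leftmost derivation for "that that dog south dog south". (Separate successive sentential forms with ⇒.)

S ⇒ that Z   [S -> that Z]
that Z ⇒ that S south   [Z -> S south]
that S south ⇒ that Z dog south   [S -> Z dog]
that Z dog south ⇒ that S south dog south   [Z -> S south]
that S south dog south ⇒ that Z dog south dog south   [S -> Z dog]
that Z dog south dog south ⇒ that that dog south dog south   [Z -> that]

S ⇒ that Z ⇒ that S south ⇒ that Z dog south ⇒ that S south dog south ⇒ that Z dog south dog south ⇒ that that dog south dog south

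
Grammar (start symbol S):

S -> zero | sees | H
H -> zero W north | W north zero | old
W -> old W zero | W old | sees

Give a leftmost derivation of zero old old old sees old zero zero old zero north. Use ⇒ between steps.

S ⇒ H   [S -> H]
H ⇒ zero W north   [H -> zero W north]
zero W north ⇒ zero old W zero north   [W -> old W zero]
zero old W zero north ⇒ zero old W old zero north   [W -> W old]
zero old W old zero north ⇒ zero old old W zero old zero north   [W -> old W zero]
zero old old W zero old zero north ⇒ zero old old old W zero zero old zero north   [W -> old W zero]
zero old old old W zero zero old zero north ⇒ zero old old old W old zero zero old zero north   [W -> W old]
zero old old old W old zero zero old zero north ⇒ zero old old old sees old zero zero old zero north   [W -> sees]

S ⇒ H ⇒ zero W north ⇒ zero old W zero north ⇒ zero old W old zero north ⇒ zero old old W zero old zero north ⇒ zero old old old W zero zero old zero north ⇒ zero old old old W old zero zero old zero north ⇒ zero old old old sees old zero zero old zero north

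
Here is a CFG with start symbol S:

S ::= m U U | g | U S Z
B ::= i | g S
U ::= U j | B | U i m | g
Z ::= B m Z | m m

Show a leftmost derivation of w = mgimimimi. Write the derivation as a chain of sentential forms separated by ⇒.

S ⇒ mUU ⇒ mUimU ⇒ mUimimU ⇒ mUimimimU ⇒ mgimimimU ⇒ mgimimimB ⇒ mgimimimi

S ⇒ mUU   [S ::= m U U]
mUU ⇒ mUimU   [U ::= U i m]
mUimU ⇒ mUimimU   [U ::= U i m]
mUimimU ⇒ mUimimimU   [U ::= U i m]
mUimimimU ⇒ mgimimimU   [U ::= g]
mgimimimU ⇒ mgimimimB   [U ::= B]
mgimimimB ⇒ mgimimimi   [B ::= i]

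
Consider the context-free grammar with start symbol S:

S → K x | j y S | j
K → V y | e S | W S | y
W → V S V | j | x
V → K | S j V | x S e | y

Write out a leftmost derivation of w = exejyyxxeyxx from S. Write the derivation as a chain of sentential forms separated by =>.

S => Kx => eSx => eKxx => eVyxx => exSeyxx => exKxeyxx => exeSxeyxx => exejySxeyxx => exejyKxxeyxx => exejyyxxeyxx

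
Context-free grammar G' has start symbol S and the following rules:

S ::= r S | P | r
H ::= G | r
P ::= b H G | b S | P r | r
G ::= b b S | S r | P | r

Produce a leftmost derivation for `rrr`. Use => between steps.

S => rS   [S ::= r S]
rS => rP   [S ::= P]
rP => rPr   [P ::= P r]
rPr => rrr   [P ::= r]

S => rS => rP => rPr => rrr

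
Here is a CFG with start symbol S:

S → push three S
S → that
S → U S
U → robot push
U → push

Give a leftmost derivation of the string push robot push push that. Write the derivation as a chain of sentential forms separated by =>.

S => U S   [S → U S]
U S => push S   [U → push]
push S => push U S   [S → U S]
push U S => push robot push S   [U → robot push]
push robot push S => push robot push U S   [S → U S]
push robot push U S => push robot push push S   [U → push]
push robot push push S => push robot push push that   [S → that]

S => U S => push S => push U S => push robot push S => push robot push U S => push robot push push S => push robot push push that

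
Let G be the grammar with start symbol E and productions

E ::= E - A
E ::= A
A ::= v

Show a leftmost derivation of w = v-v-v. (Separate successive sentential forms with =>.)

E => E-A   [E ::= E - A]
E-A => E-A-A   [E ::= E - A]
E-A-A => A-A-A   [E ::= A]
A-A-A => v-A-A   [A ::= v]
v-A-A => v-v-A   [A ::= v]
v-v-A => v-v-v   [A ::= v]

E=>E-A=>E-A-A=>A-A-A=>v-A-A=>v-v-A=>v-v-v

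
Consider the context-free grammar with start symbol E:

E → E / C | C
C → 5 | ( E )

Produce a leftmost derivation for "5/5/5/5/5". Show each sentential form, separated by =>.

E => E/C   [E → E / C]
E/C => E/C/C   [E → E / C]
E/C/C => E/C/C/C   [E → E / C]
E/C/C/C => E/C/C/C/C   [E → E / C]
E/C/C/C/C => C/C/C/C/C   [E → C]
C/C/C/C/C => 5/C/C/C/C   [C → 5]
5/C/C/C/C => 5/5/C/C/C   [C → 5]
5/5/C/C/C => 5/5/5/C/C   [C → 5]
5/5/5/C/C => 5/5/5/5/C   [C → 5]
5/5/5/5/C => 5/5/5/5/5   [C → 5]

E=>E/C=>E/C/C=>E/C/C/C=>E/C/C/C/C=>C/C/C/C/C=>5/C/C/C/C=>5/5/C/C/C=>5/5/5/C/C=>5/5/5/5/C=>5/5/5/5/5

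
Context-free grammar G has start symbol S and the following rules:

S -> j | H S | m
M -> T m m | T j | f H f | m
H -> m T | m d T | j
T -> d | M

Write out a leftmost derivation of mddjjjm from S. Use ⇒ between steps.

S⇒HS⇒mdTS⇒mdMS⇒mdTjS⇒mdMjS⇒mdTjjS⇒mdMjjS⇒mdTjjjS⇒mddjjjS⇒mddjjjm

S ⇒ HS   [S -> H S]
HS ⇒ mdTS   [H -> m d T]
mdTS ⇒ mdMS   [T -> M]
mdMS ⇒ mdTjS   [M -> T j]
mdTjS ⇒ mdMjS   [T -> M]
mdMjS ⇒ mdTjjS   [M -> T j]
mdTjjS ⇒ mdMjjS   [T -> M]
mdMjjS ⇒ mdTjjjS   [M -> T j]
mdTjjjS ⇒ mddjjjS   [T -> d]
mddjjjS ⇒ mddjjjm   [S -> m]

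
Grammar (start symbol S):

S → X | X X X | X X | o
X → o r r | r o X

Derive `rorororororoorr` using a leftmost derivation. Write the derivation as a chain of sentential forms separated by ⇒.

S ⇒ X ⇒ roX ⇒ roroX ⇒ rororoX ⇒ rorororoX ⇒ rororororoX ⇒ rorororororoX ⇒ rorororororoorr

S ⇒ X   [S → X]
X ⇒ roX   [X → r o X]
roX ⇒ roroX   [X → r o X]
roroX ⇒ rororoX   [X → r o X]
rororoX ⇒ rorororoX   [X → r o X]
rorororoX ⇒ rororororoX   [X → r o X]
rororororoX ⇒ rorororororoX   [X → r o X]
rorororororoX ⇒ rorororororoorr   [X → o r r]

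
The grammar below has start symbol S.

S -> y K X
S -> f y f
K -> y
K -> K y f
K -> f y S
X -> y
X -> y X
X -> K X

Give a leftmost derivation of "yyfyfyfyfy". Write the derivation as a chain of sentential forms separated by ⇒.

S ⇒ yKX   [S -> y K X]
yKX ⇒ yyX   [K -> y]
yyX ⇒ yyKX   [X -> K X]
yyKX ⇒ yyKyfX   [K -> K y f]
yyKyfX ⇒ yyfySyfX   [K -> f y S]
yyfySyfX ⇒ yyfyfyfyfX   [S -> f y f]
yyfyfyfyfX ⇒ yyfyfyfyfy   [X -> y]

S ⇒ yKX ⇒ yyX ⇒ yyKX ⇒ yyKyfX ⇒ yyfySyfX ⇒ yyfyfyfyfX ⇒ yyfyfyfyfy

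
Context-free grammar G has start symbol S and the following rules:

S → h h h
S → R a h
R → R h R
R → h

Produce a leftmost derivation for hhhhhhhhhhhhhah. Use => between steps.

S => Rah => RhRah => RhRhRah => hhRhRah => hhRhRhRah => hhRhRhRhRah => hhRhRhRhRhRah => hhRhRhRhRhRhRah => hhhhRhRhRhRhRah => hhhhhhRhRhRhRah => hhhhhhhhRhRhRah => hhhhhhhhhhRhRah => hhhhhhhhhhhhRah => hhhhhhhhhhhhhah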